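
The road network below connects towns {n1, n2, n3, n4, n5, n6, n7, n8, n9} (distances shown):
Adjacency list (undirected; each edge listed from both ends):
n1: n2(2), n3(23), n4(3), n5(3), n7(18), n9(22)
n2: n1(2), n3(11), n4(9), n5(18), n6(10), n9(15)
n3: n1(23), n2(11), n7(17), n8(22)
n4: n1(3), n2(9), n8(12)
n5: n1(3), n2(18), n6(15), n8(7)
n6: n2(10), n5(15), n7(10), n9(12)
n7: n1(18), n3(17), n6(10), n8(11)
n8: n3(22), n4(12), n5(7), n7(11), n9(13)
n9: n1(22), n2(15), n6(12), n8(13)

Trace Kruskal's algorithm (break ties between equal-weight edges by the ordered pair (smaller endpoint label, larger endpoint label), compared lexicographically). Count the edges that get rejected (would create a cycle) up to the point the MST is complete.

Kruskal's algorithm — process edges by increasing weight (ties by edge label):
n1-n2 (2): add — endpoints in different components.
n1-n4 (3): add — endpoints in different components.
n1-n5 (3): add — endpoints in different components.
n5-n8 (7): add — endpoints in different components.
n2-n4 (9): skip — n4 and n2 already connected.
n2-n6 (10): add — endpoints in different components.
n6-n7 (10): add — endpoints in different components.
n2-n3 (11): add — endpoints in different components.
n7-n8 (11): skip — n7 and n8 already connected.
n4-n8 (12): skip — n4 and n8 already connected.
n6-n9 (12): add — endpoints in different components.
Edges rejected before the tree was complete: 3.

3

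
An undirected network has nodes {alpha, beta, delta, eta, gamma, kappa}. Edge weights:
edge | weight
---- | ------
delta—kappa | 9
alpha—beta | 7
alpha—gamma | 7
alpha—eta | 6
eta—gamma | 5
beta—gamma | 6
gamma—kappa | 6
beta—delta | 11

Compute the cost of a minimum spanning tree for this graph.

Prim's algorithm from alpha:
Step 1: frontier [alpha—eta 6, alpha—beta 7, alpha—gamma 7] → take alpha—eta (6); add eta.
Step 2: frontier [alpha—beta 7, alpha—gamma 7, eta—gamma 5] → take eta—gamma (5); add gamma.
Step 3: frontier [alpha—beta 7, beta—gamma 6, gamma—kappa 6] → take beta—gamma (6); add beta.
Step 4: frontier [beta—delta 11, gamma—kappa 6] → take gamma—kappa (6); add kappa.
Step 5: frontier [beta—delta 11, delta—kappa 9] → take delta—kappa (9); add delta.
MST edges: alpha—eta, eta—gamma, beta—gamma, gamma—kappa, delta—kappa; total weight 6+5+6+6+9 = 32.

32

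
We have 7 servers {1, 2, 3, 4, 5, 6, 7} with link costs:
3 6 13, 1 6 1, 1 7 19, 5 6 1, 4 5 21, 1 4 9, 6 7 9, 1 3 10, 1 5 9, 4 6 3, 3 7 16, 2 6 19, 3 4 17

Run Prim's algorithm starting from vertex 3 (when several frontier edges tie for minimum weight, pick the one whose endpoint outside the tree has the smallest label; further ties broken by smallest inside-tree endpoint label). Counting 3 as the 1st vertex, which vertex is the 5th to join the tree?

Prim's algorithm from 3:
Step 1: cheapest edge leaving the tree is 1 3 (10); add 1.
Step 2: cheapest edge leaving the tree is 1 6 (1); add 6.
Step 3: cheapest edge leaving the tree is 5 6 (1); add 5.
Step 4: cheapest edge leaving the tree is 4 6 (3); add 4.
Step 5: cheapest edge leaving the tree is 6 7 (9); add 7.
Step 6: cheapest edge leaving the tree is 2 6 (19); add 2.
Vertex order: 3, 1, 6, 5, 4, 7, 2. The 5th vertex is 4.

4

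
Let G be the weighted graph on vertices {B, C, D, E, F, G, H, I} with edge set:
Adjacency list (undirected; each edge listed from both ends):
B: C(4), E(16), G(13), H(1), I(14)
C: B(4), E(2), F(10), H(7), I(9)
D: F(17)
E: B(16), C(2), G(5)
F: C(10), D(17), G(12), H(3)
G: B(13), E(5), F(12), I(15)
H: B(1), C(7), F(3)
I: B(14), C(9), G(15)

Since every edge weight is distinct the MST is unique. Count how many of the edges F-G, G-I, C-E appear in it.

1

Sort edges by weight, then run Kruskal:
B-H (1): add — endpoints in different components.
C-E (2): add — endpoints in different components.
F-H (3): add — endpoints in different components.
B-C (4): add — endpoints in different components.
E-G (5): add — endpoints in different components.
C-H (7): skip — C and H already connected.
C-I (9): add — endpoints in different components.
C-F (10): skip — C and F already connected.
F-G (12): skip — F and G already connected.
B-G (13): skip — B and G already connected.
B-I (14): skip — B and I already connected.
G-I (15): skip — G and I already connected.
B-E (16): skip — B and E already connected.
D-F (17): add — endpoints in different components.
MST edge set: {B-H, C-E, F-H, B-C, E-G, C-I, D-F}.
Of the listed edges, {C-E} are in the MST → 1.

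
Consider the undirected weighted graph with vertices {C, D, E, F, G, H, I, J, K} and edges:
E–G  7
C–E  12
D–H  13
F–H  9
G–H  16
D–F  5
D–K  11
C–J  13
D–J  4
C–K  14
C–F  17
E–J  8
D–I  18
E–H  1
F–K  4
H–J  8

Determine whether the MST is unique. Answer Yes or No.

No

Kruskal's algorithm — process edges by increasing weight (ties by edge label):
E–H (1): add — endpoints in different components.
D–J (4): add — endpoints in different components.
F–K (4): add — endpoints in different components.
D–F (5): add — endpoints in different components.
E–G (7): add — endpoints in different components.
E–J (8): add — endpoints in different components.
H–J (8): skip — H and J already connected.
F–H (9): skip — F and H already connected.
D–K (11): skip — D and K already connected.
C–E (12): add — endpoints in different components.
C–J (13): skip — C and J already connected.
D–H (13): skip — D and H already connected.
C–K (14): skip — C and K already connected.
G–H (16): skip — G and H already connected.
C–F (17): skip — C and F already connected.
D–I (18): add — endpoints in different components.
Non-tree edge H–J has weight 8, equal to the heaviest edge on its tree cycle — swapping gives another MST of the same weight. Not unique.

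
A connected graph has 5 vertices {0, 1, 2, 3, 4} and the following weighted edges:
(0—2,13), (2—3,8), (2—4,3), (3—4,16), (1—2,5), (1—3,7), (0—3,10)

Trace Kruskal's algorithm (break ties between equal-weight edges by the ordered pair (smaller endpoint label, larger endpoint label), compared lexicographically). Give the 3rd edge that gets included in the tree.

Kruskal: consider edges lightest-first.
2—4 (3): add. Components now {0} {1} {2,4} {3}
1—2 (5): add. Components now {0} {1,2,4} {3}
1—3 (7): add. Components now {0} {1,2,3,4}
2—3 (8): skip — 2 and 3 already connected.
0—3 (10): add. Components now {0,1,2,3,4}
The 3rd edge added is 1—3.

1-3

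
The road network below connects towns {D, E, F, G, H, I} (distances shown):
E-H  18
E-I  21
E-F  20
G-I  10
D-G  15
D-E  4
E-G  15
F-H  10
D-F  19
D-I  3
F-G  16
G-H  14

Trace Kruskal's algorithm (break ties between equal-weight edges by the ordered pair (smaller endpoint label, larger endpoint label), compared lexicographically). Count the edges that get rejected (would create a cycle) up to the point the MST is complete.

0

Sort edges by weight, then run Kruskal:
D-I (3): add — endpoints in different components.
D-E (4): add — endpoints in different components.
F-H (10): add — endpoints in different components.
G-I (10): add — endpoints in different components.
G-H (14): add — endpoints in different components.
Edges rejected before the tree was complete: 0.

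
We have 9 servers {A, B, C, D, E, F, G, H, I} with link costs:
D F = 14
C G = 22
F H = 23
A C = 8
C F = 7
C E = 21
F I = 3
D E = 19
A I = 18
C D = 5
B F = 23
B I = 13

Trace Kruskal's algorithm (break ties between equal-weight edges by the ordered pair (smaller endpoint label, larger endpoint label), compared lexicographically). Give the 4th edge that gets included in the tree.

A-C

Kruskal: consider edges lightest-first.
F I (3): add — endpoints in different components.
C D (5): add — endpoints in different components.
C F (7): add — endpoints in different components.
A C (8): add — endpoints in different components.
B I (13): add — endpoints in different components.
D F (14): skip — D and F already connected.
A I (18): skip — A and I already connected.
D E (19): add — endpoints in different components.
C E (21): skip — C and E already connected.
C G (22): add — endpoints in different components.
B F (23): skip — B and F already connected.
F H (23): add — endpoints in different components.
The 4th edge added is A C.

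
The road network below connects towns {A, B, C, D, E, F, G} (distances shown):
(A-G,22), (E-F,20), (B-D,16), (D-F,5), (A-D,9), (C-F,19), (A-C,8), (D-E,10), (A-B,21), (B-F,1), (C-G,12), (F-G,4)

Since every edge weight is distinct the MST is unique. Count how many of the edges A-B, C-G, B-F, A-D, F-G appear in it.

Kruskal's algorithm — process edges by increasing weight (ties by edge label):
B-F (1): add — endpoints in different components.
F-G (4): add — endpoints in different components.
D-F (5): add — endpoints in different components.
A-C (8): add — endpoints in different components.
A-D (9): add — endpoints in different components.
D-E (10): add — endpoints in different components.
MST edge set: {B-F, F-G, D-F, A-C, A-D, D-E}.
Of the listed edges, {B-F, A-D, F-G} are in the MST → 3.

3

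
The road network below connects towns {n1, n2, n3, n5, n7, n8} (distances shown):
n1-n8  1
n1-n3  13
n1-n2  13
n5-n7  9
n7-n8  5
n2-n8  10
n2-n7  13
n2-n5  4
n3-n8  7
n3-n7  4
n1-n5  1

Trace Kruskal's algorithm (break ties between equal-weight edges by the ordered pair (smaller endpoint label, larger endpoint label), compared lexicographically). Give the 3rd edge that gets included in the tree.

n2-n5

Sort edges by weight, then run Kruskal:
n1-n5 (1): add. Components now {n1,n5} {n7} {n2} {n8} {n3}
n1-n8 (1): add. Components now {n1,n5,n8} {n7} {n2} {n3}
n2-n5 (4): add. Components now {n1,n2,n5,n8} {n7} {n3}
n3-n7 (4): add. Components now {n1,n2,n5,n8} {n3,n7}
n7-n8 (5): add. Components now {n1,n2,n3,n5,n7,n8}
The 3rd edge added is n2-n5.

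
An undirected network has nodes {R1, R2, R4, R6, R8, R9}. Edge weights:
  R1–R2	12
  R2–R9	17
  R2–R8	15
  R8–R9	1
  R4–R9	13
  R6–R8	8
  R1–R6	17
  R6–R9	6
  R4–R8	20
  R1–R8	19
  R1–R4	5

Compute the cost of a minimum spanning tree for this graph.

Sort edges by weight, then run Kruskal:
R8–R9 (1): add — endpoints in different components.
R1–R4 (5): add — endpoints in different components.
R6–R9 (6): add — endpoints in different components.
R6–R8 (8): skip — R8 and R6 already connected.
R1–R2 (12): add — endpoints in different components.
R4–R9 (13): add — endpoints in different components.
MST edges: R8–R9, R1–R4, R6–R9, R1–R2, R4–R9; total weight 1+5+6+12+13 = 37.

37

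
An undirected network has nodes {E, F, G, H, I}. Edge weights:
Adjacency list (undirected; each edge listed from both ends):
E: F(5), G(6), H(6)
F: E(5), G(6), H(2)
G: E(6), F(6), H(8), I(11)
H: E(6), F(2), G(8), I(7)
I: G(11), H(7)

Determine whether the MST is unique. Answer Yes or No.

No

Kruskal: consider edges lightest-first.
F–H (2): add — endpoints in different components.
E–F (5): add — endpoints in different components.
E–G (6): add — endpoints in different components.
E–H (6): skip — E and H already connected.
F–G (6): skip — F and G already connected.
H–I (7): add — endpoints in different components.
Non-tree edge F–G has weight 6, equal to the heaviest edge on its tree cycle — swapping gives another MST of the same weight. Not unique.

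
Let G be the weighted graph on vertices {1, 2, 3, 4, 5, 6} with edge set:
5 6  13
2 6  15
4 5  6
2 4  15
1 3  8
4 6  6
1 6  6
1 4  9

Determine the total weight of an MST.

Prim, starting at 5.
Step 1: cheapest edge leaving the tree is 4 5 (6); add 4.
Step 2: cheapest edge leaving the tree is 4 6 (6); add 6.
Step 3: cheapest edge leaving the tree is 1 6 (6); add 1.
Step 4: cheapest edge leaving the tree is 1 3 (8); add 3.
Step 5: cheapest edge leaving the tree is 2 4 (15); add 2.
MST edges: 4 5, 4 6, 1 6, 1 3, 2 4; total weight 6+6+6+8+15 = 41.

41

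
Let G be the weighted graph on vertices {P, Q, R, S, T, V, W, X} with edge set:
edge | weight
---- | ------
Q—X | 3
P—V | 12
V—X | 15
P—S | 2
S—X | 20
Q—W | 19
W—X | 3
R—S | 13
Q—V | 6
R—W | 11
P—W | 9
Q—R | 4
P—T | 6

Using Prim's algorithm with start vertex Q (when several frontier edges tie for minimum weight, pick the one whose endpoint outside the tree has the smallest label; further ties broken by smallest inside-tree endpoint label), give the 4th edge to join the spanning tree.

Prim's algorithm from Q:
Step 1: frontier [Q—X 3, Q—R 4, Q—V 6, Q—W 19] → take Q—X (3); add X.
Step 2: frontier [Q—R 4, Q—V 6, Q—W 19, W—X 3, V—X 15, S—X 20] → take W—X (3); add W.
Step 3: frontier [Q—R 4, Q—V 6, P—W 9, R—W 11, V—X 15, S—X 20] → take Q—R (4); add R.
Step 4: frontier [Q—V 6, R—S 13, P—W 9, V—X 15, S—X 20] → take Q—V (6); add V.
Step 5: frontier [R—S 13, P—V 12, P—W 9, S—X 20] → take P—W (9); add P.
Step 6: frontier [P—S 2, P—T 6, R—S 13, S—X 20] → take P—S (2); add S.
Step 7: frontier [P—T 6] → take P—T (6); add T.
The 4th edge added is Q—V.

Q-V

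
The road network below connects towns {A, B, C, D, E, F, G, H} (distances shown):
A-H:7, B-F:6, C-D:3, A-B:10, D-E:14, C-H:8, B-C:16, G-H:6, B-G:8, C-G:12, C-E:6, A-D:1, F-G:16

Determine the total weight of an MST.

Prim, starting at G.
Step 1: frontier [G-H 6, B-G 8, C-G 12, F-G 16] → take G-H (6); add H.
Step 2: frontier [B-G 8, C-G 12, F-G 16, A-H 7, C-H 8] → take A-H (7); add A.
Step 3: frontier [A-D 1, A-B 10, B-G 8, C-G 12, F-G 16, C-H 8] → take A-D (1); add D.
Step 4: frontier [A-B 10, C-D 3, D-E 14, B-G 8, C-G 12, F-G 16, C-H 8] → take C-D (3); add C.
Step 5: frontier [A-B 10, C-E 6, B-C 16, D-E 14, B-G 8, F-G 16] → take C-E (6); add E.
Step 6: frontier [A-B 10, B-C 16, B-G 8, F-G 16] → take B-G (8); add B.
Step 7: frontier [B-F 6, F-G 16] → take B-F (6); add F.
MST edges: G-H, A-H, A-D, C-D, C-E, B-G, B-F; total weight 6+7+1+3+6+8+6 = 37.

37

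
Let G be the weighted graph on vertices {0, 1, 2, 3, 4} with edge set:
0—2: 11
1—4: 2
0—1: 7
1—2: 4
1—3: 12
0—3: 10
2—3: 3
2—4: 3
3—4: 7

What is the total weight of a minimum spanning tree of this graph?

15

Sort edges by weight, then run Kruskal:
1—4 (2): add. Components now {0} {1,4} {2} {3}
2—3 (3): add. Components now {0} {1,4} {2,3}
2—4 (3): add. Components now {0} {1,2,3,4}
1—2 (4): skip — 1 and 2 already connected.
0—1 (7): add. Components now {0,1,2,3,4}
MST edges: 1—4, 2—3, 2—4, 0—1; total weight 2+3+3+7 = 15.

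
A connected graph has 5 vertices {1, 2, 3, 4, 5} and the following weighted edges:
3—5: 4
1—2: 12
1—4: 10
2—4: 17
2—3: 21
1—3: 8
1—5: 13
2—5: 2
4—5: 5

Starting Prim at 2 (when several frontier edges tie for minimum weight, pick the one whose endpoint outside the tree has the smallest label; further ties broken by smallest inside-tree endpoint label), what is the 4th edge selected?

1-3

Prim, starting at 2.
Step 1: cheapest edge leaving the tree is 2—5 (2); add 5.
Step 2: cheapest edge leaving the tree is 3—5 (4); add 3.
Step 3: cheapest edge leaving the tree is 4—5 (5); add 4.
Step 4: cheapest edge leaving the tree is 1—3 (8); add 1.
The 4th edge added is 1—3.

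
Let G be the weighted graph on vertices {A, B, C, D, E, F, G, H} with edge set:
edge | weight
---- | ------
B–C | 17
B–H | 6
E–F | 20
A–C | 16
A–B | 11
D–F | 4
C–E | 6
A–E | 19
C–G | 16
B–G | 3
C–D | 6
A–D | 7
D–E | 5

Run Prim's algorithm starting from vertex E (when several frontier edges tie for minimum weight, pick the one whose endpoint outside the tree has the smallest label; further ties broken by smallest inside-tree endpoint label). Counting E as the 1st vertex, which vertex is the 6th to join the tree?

B

Prim, starting at E.
Step 1: cheapest edge leaving the tree is D–E (5); add D.
Step 2: cheapest edge leaving the tree is D–F (4); add F.
Step 3: cheapest edge leaving the tree is C–D (6); add C.
Step 4: cheapest edge leaving the tree is A–D (7); add A.
Step 5: cheapest edge leaving the tree is A–B (11); add B.
Step 6: cheapest edge leaving the tree is B–G (3); add G.
Step 7: cheapest edge leaving the tree is B–H (6); add H.
Vertex order: E, D, F, C, A, B, G, H. The 6th vertex is B.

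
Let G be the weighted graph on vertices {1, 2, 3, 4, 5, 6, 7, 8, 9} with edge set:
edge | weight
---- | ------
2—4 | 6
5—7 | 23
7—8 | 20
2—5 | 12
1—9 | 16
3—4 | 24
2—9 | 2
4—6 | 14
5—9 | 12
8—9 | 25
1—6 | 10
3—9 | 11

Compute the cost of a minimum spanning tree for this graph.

98

Kruskal's algorithm — process edges by increasing weight (ties by edge label):
2—9 (2): add — endpoints in different components.
2—4 (6): add — endpoints in different components.
1—6 (10): add — endpoints in different components.
3—9 (11): add — endpoints in different components.
2—5 (12): add — endpoints in different components.
5—9 (12): skip — 5 and 9 already connected.
4—6 (14): add — endpoints in different components.
1—9 (16): skip — 1 and 9 already connected.
7—8 (20): add — endpoints in different components.
5—7 (23): add — endpoints in different components.
MST edges: 2—9, 2—4, 1—6, 3—9, 2—5, 4—6, 7—8, 5—7; total weight 2+6+10+11+12+14+20+23 = 98.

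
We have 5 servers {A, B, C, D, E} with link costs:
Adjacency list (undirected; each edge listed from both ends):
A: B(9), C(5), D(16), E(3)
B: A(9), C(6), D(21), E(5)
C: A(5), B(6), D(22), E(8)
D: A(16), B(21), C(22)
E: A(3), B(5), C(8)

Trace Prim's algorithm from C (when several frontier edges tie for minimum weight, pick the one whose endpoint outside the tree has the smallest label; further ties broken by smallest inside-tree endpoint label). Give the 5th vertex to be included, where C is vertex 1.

Prim, starting at C.
Step 1: cheapest edge leaving the tree is A—C (5); add A.
Step 2: cheapest edge leaving the tree is A—E (3); add E.
Step 3: cheapest edge leaving the tree is B—E (5); add B.
Step 4: cheapest edge leaving the tree is A—D (16); add D.
Vertex order: C, A, E, B, D. The 5th vertex is D.

D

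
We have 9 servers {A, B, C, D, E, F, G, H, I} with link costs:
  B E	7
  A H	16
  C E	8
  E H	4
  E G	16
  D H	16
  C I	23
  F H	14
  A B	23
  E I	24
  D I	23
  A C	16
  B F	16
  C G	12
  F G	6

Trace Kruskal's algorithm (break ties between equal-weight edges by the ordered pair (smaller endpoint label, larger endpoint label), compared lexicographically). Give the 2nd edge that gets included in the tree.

F-G

Kruskal: consider edges lightest-first.
E H (4): add — endpoints in different components.
F G (6): add — endpoints in different components.
B E (7): add — endpoints in different components.
C E (8): add — endpoints in different components.
C G (12): add — endpoints in different components.
F H (14): skip — F and H already connected.
A C (16): add — endpoints in different components.
A H (16): skip — A and H already connected.
B F (16): skip — B and F already connected.
D H (16): add — endpoints in different components.
E G (16): skip — E and G already connected.
A B (23): skip — A and B already connected.
C I (23): add — endpoints in different components.
The 2nd edge added is F G.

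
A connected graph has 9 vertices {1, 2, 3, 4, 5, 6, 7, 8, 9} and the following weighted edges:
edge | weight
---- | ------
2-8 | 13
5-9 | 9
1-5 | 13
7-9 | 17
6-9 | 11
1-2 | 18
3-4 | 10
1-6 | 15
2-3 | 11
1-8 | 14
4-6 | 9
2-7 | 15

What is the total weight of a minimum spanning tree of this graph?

Prim, starting at 3.
Step 1: cheapest edge leaving the tree is 3-4 (10); add 4.
Step 2: cheapest edge leaving the tree is 4-6 (9); add 6.
Step 3: cheapest edge leaving the tree is 2-3 (11); add 2.
Step 4: cheapest edge leaving the tree is 6-9 (11); add 9.
Step 5: cheapest edge leaving the tree is 5-9 (9); add 5.
Step 6: cheapest edge leaving the tree is 1-5 (13); add 1.
Step 7: cheapest edge leaving the tree is 2-8 (13); add 8.
Step 8: cheapest edge leaving the tree is 2-7 (15); add 7.
MST edges: 3-4, 4-6, 2-3, 6-9, 5-9, 1-5, 2-8, 2-7; total weight 10+9+11+11+9+13+13+15 = 91.

91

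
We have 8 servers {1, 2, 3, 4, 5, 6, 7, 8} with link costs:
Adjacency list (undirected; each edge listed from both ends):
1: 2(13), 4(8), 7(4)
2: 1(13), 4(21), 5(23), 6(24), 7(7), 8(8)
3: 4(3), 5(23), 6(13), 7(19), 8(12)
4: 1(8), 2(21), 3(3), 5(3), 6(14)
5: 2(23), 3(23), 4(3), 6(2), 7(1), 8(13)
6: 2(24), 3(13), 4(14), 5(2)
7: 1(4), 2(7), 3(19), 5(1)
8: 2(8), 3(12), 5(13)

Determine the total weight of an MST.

Kruskal: consider edges lightest-first.
5–7 (1): add — endpoints in different components.
5–6 (2): add — endpoints in different components.
3–4 (3): add — endpoints in different components.
4–5 (3): add — endpoints in different components.
1–7 (4): add — endpoints in different components.
2–7 (7): add — endpoints in different components.
1–4 (8): skip — 1 and 4 already connected.
2–8 (8): add — endpoints in different components.
MST edges: 5–7, 5–6, 3–4, 4–5, 1–7, 2–7, 2–8; total weight 1+2+3+3+4+7+8 = 28.

28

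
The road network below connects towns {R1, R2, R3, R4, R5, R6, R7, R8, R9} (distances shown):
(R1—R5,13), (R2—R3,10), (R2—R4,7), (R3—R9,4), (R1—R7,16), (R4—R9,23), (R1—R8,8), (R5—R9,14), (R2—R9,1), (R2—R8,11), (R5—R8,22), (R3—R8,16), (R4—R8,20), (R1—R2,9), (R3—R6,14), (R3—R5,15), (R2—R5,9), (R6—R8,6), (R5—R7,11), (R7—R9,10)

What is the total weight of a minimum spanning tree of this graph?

54

Prim's algorithm from R5:
Step 1: cheapest edge leaving the tree is R2—R5 (9); add R2.
Step 2: cheapest edge leaving the tree is R2—R9 (1); add R9.
Step 3: cheapest edge leaving the tree is R3—R9 (4); add R3.
Step 4: cheapest edge leaving the tree is R2—R4 (7); add R4.
Step 5: cheapest edge leaving the tree is R1—R2 (9); add R1.
Step 6: cheapest edge leaving the tree is R1—R8 (8); add R8.
Step 7: cheapest edge leaving the tree is R6—R8 (6); add R6.
Step 8: cheapest edge leaving the tree is R7—R9 (10); add R7.
MST edges: R2—R5, R2—R9, R3—R9, R2—R4, R1—R2, R1—R8, R6—R8, R7—R9; total weight 9+1+4+7+9+8+6+10 = 54.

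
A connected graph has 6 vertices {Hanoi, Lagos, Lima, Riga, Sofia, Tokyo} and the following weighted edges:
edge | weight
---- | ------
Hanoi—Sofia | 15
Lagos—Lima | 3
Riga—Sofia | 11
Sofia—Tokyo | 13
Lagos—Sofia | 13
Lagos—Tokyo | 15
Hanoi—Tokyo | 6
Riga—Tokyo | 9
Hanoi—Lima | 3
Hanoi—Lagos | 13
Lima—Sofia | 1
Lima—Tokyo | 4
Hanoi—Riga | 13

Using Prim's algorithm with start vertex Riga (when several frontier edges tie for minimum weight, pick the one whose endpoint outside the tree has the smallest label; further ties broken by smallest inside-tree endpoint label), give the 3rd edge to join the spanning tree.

Lima-Sofia

Prim's algorithm from Riga:
Step 1: frontier [Riga—Tokyo 9, Riga—Sofia 11, Hanoi—Riga 13] → take Riga—Tokyo (9); add Tokyo.
Step 2: frontier [Riga—Sofia 11, Hanoi—Riga 13, Lima—Tokyo 4, Hanoi—Tokyo 6, Sofia—Tokyo 13, Lagos—Tokyo 15] → take Lima—Tokyo (4); add Lima.
Step 3: frontier [Lima—Sofia 1, Hanoi—Lima 3, Lagos—Lima 3, Riga—Sofia 11, Hanoi—Riga 13, Hanoi—Tokyo 6, Sofia—Tokyo 13, Lagos—Tokyo 15] → take Lima—Sofia (1); add Sofia.
Step 4: frontier [Hanoi—Lima 3, Lagos—Lima 3, Hanoi—Riga 13, Lagos—Sofia 13, Hanoi—Sofia 15, Hanoi—Tokyo 6, Lagos—Tokyo 15] → take Hanoi—Lima (3); add Hanoi.
Step 5: frontier [Hanoi—Lagos 13, Lagos—Lima 3, Lagos—Sofia 13, Lagos—Tokyo 15] → take Lagos—Lima (3); add Lagos.
The 3rd edge added is Lima—Sofia.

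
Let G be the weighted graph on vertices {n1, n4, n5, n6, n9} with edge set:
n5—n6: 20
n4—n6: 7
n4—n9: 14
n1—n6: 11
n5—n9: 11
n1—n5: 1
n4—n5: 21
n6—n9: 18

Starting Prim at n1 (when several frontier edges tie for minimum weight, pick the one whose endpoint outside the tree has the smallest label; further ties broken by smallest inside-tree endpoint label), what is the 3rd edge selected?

n4-n6

Prim's algorithm from n1:
Step 1: cheapest edge leaving the tree is n1—n5 (1); add n5.
Step 2: cheapest edge leaving the tree is n1—n6 (11); add n6.
Step 3: cheapest edge leaving the tree is n4—n6 (7); add n4.
Step 4: cheapest edge leaving the tree is n5—n9 (11); add n9.
The 3rd edge added is n4—n6.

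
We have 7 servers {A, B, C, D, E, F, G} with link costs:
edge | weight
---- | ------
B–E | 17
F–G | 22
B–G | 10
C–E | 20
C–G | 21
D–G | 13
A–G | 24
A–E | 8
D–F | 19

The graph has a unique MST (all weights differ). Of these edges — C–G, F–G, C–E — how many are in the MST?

Sort edges by weight, then run Kruskal:
A–E (8): add. Components now {A,E} {B} {C} {D} {F} {G}
B–G (10): add. Components now {A,E} {B,G} {C} {D} {F}
D–G (13): add. Components now {A,E} {B,D,G} {C} {F}
B–E (17): add. Components now {A,B,D,E,G} {C} {F}
D–F (19): add. Components now {A,B,D,E,F,G} {C}
C–E (20): add. Components now {A,B,C,D,E,F,G}
MST edge set: {A–E, B–G, D–G, B–E, D–F, C–E}.
Of the listed edges, {C–E} are in the MST → 1.

1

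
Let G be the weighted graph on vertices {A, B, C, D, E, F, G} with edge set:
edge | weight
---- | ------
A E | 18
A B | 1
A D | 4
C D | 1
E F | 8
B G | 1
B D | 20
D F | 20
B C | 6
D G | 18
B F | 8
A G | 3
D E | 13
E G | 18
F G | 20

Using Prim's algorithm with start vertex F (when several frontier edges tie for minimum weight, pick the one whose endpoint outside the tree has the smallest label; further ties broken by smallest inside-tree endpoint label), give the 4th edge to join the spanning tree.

A-D

Prim, starting at F.
Step 1: cheapest edge leaving the tree is B F (8); add B.
Step 2: cheapest edge leaving the tree is A B (1); add A.
Step 3: cheapest edge leaving the tree is B G (1); add G.
Step 4: cheapest edge leaving the tree is A D (4); add D.
Step 5: cheapest edge leaving the tree is C D (1); add C.
Step 6: cheapest edge leaving the tree is E F (8); add E.
The 4th edge added is A D.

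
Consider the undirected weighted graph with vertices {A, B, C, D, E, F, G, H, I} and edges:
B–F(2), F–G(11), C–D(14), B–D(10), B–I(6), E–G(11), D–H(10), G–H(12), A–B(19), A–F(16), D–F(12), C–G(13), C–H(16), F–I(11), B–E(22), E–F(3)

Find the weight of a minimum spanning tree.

Kruskal's algorithm — process edges by increasing weight (ties by edge label):
B–F (2): add — endpoints in different components.
E–F (3): add — endpoints in different components.
B–I (6): add — endpoints in different components.
B–D (10): add — endpoints in different components.
D–H (10): add — endpoints in different components.
E–G (11): add — endpoints in different components.
F–G (11): skip — F and G already connected.
F–I (11): skip — F and I already connected.
D–F (12): skip — D and F already connected.
G–H (12): skip — G and H already connected.
C–G (13): add — endpoints in different components.
C–D (14): skip — C and D already connected.
A–F (16): add — endpoints in different components.
MST edges: B–F, E–F, B–I, B–D, D–H, E–G, C–G, A–F; total weight 2+3+6+10+10+11+13+16 = 71.

71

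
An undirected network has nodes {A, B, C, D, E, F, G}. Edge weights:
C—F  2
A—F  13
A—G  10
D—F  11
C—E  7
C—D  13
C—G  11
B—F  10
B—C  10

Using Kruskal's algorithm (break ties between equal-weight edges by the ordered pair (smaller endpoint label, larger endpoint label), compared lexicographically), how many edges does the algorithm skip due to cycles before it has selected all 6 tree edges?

1

Kruskal's algorithm — process edges by increasing weight (ties by edge label):
C—F (2): add — endpoints in different components.
C—E (7): add — endpoints in different components.
A—G (10): add — endpoints in different components.
B—C (10): add — endpoints in different components.
B—F (10): skip — B and F already connected.
C—G (11): add — endpoints in different components.
D—F (11): add — endpoints in different components.
Edges rejected before the tree was complete: 1.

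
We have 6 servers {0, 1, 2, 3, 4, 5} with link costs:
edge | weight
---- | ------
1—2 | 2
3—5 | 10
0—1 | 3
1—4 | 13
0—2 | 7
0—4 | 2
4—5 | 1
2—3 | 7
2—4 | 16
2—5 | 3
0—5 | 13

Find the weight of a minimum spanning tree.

15

Kruskal: consider edges lightest-first.
4—5 (1): add — endpoints in different components.
0—4 (2): add — endpoints in different components.
1—2 (2): add — endpoints in different components.
0—1 (3): add — endpoints in different components.
2—5 (3): skip — 2 and 5 already connected.
0—2 (7): skip — 0 and 2 already connected.
2—3 (7): add — endpoints in different components.
MST edges: 4—5, 0—4, 1—2, 0—1, 2—3; total weight 1+2+2+3+7 = 15.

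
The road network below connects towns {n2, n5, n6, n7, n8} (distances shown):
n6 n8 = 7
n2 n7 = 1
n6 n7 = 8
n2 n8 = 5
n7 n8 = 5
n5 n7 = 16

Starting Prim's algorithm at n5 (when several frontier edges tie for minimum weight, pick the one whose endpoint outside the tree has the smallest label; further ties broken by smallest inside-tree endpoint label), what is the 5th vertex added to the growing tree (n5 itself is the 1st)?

n6

Prim, starting at n5.
Step 1: cheapest edge leaving the tree is n5 n7 (16); add n7.
Step 2: cheapest edge leaving the tree is n2 n7 (1); add n2.
Step 3: cheapest edge leaving the tree is n2 n8 (5); add n8.
Step 4: cheapest edge leaving the tree is n6 n8 (7); add n6.
Vertex order: n5, n7, n2, n8, n6. The 5th vertex is n6.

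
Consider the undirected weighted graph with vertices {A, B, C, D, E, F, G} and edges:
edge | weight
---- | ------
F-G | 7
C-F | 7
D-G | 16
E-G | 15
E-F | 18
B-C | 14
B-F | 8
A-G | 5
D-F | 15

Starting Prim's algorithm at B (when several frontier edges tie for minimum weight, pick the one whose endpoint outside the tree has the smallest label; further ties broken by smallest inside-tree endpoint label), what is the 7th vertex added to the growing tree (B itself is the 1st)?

E

Grow the tree from B using Prim:
Step 1: frontier [B-F 8, B-C 14] → take B-F (8); add F.
Step 2: frontier [B-C 14, C-F 7, F-G 7, D-F 15, E-F 18] → take C-F (7); add C.
Step 3: frontier [F-G 7, D-F 15, E-F 18] → take F-G (7); add G.
Step 4: frontier [D-F 15, E-F 18, A-G 5, E-G 15, D-G 16] → take A-G (5); add A.
Step 5: frontier [D-F 15, E-F 18, E-G 15, D-G 16] → take D-F (15); add D.
Step 6: frontier [E-F 18, E-G 15] → take E-G (15); add E.
Vertex order: B, F, C, G, A, D, E. The 7th vertex is E.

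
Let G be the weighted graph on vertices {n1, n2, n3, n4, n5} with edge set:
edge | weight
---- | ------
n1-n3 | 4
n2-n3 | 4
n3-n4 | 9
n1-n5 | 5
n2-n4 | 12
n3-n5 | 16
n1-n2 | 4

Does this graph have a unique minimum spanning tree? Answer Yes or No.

No

Kruskal's algorithm — process edges by increasing weight (ties by edge label):
n1-n2 (4): add — endpoints in different components.
n1-n3 (4): add — endpoints in different components.
n2-n3 (4): skip — n2 and n3 already connected.
n1-n5 (5): add — endpoints in different components.
n3-n4 (9): add — endpoints in different components.
Non-tree edge n2-n3 has weight 4, equal to the heaviest edge on its tree cycle — swapping gives another MST of the same weight. Not unique.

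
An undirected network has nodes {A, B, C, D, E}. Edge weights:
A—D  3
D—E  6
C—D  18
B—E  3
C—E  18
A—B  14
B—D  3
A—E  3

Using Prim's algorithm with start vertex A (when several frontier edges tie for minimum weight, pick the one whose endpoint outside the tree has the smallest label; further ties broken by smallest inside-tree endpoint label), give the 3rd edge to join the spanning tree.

Grow the tree from A using Prim:
Step 1: cheapest edge leaving the tree is A—D (3); add D.
Step 2: cheapest edge leaving the tree is B—D (3); add B.
Step 3: cheapest edge leaving the tree is A—E (3); add E.
Step 4: cheapest edge leaving the tree is C—D (18); add C.
The 3rd edge added is A—E.

A-E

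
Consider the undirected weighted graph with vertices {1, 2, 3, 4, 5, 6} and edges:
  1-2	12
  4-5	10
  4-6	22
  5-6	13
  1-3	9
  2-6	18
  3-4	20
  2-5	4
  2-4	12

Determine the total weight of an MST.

48

Grow the tree from 6 using Prim:
Step 1: frontier [5-6 13, 2-6 18, 4-6 22] → take 5-6 (13); add 5.
Step 2: frontier [2-5 4, 4-5 10, 2-6 18, 4-6 22] → take 2-5 (4); add 2.
Step 3: frontier [1-2 12, 2-4 12, 4-5 10, 4-6 22] → take 4-5 (10); add 4.
Step 4: frontier [1-2 12, 3-4 20] → take 1-2 (12); add 1.
Step 5: frontier [1-3 9, 3-4 20] → take 1-3 (9); add 3.
MST edges: 5-6, 2-5, 4-5, 1-2, 1-3; total weight 13+4+10+12+9 = 48.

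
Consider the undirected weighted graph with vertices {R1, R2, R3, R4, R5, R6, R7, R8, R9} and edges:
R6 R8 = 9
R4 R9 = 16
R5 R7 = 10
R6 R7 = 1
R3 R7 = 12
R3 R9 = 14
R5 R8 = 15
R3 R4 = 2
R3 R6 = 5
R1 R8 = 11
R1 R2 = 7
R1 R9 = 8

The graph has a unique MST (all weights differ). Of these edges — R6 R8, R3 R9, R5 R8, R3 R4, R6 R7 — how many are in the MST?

3

Kruskal's algorithm — process edges by increasing weight (ties by edge label):
R6 R7 (1): add — endpoints in different components.
R3 R4 (2): add — endpoints in different components.
R3 R6 (5): add — endpoints in different components.
R1 R2 (7): add — endpoints in different components.
R1 R9 (8): add — endpoints in different components.
R6 R8 (9): add — endpoints in different components.
R5 R7 (10): add — endpoints in different components.
R1 R8 (11): add — endpoints in different components.
MST edge set: {R6 R7, R3 R4, R3 R6, R1 R2, R1 R9, R6 R8, R5 R7, R1 R8}.
Of the listed edges, {R6 R8, R3 R4, R6 R7} are in the MST → 3.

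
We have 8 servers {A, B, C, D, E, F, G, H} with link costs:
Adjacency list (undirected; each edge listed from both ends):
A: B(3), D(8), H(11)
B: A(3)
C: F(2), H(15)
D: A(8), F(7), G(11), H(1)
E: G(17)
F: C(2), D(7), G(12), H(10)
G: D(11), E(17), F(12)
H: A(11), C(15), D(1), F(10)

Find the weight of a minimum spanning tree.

49

Prim's algorithm from G:
Step 1: cheapest edge leaving the tree is D–G (11); add D.
Step 2: cheapest edge leaving the tree is D–H (1); add H.
Step 3: cheapest edge leaving the tree is D–F (7); add F.
Step 4: cheapest edge leaving the tree is C–F (2); add C.
Step 5: cheapest edge leaving the tree is A–D (8); add A.
Step 6: cheapest edge leaving the tree is A–B (3); add B.
Step 7: cheapest edge leaving the tree is E–G (17); add E.
MST edges: D–G, D–H, D–F, C–F, A–D, A–B, E–G; total weight 11+1+7+2+8+3+17 = 49.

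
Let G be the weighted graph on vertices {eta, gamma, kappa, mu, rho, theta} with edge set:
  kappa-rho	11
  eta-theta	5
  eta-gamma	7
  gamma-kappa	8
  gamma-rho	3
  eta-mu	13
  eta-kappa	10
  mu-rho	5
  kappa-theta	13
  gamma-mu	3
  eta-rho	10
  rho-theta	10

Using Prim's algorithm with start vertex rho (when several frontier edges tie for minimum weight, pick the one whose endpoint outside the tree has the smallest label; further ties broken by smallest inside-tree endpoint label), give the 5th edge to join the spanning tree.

Prim, starting at rho.
Step 1: cheapest edge leaving the tree is gamma-rho (3); add gamma.
Step 2: cheapest edge leaving the tree is gamma-mu (3); add mu.
Step 3: cheapest edge leaving the tree is eta-gamma (7); add eta.
Step 4: cheapest edge leaving the tree is eta-theta (5); add theta.
Step 5: cheapest edge leaving the tree is gamma-kappa (8); add kappa.
The 5th edge added is gamma-kappa.

gamma-kappa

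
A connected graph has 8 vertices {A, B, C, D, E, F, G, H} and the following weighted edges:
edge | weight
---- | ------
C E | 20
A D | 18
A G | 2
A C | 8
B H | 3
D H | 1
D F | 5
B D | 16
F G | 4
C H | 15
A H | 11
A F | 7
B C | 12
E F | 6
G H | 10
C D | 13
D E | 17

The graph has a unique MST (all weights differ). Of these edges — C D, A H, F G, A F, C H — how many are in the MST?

Kruskal's algorithm — process edges by increasing weight (ties by edge label):
D H (1): add — endpoints in different components.
A G (2): add — endpoints in different components.
B H (3): add — endpoints in different components.
F G (4): add — endpoints in different components.
D F (5): add — endpoints in different components.
E F (6): add — endpoints in different components.
A F (7): skip — A and F already connected.
A C (8): add — endpoints in different components.
MST edge set: {D H, A G, B H, F G, D F, E F, A C}.
Of the listed edges, {F G} are in the MST → 1.

1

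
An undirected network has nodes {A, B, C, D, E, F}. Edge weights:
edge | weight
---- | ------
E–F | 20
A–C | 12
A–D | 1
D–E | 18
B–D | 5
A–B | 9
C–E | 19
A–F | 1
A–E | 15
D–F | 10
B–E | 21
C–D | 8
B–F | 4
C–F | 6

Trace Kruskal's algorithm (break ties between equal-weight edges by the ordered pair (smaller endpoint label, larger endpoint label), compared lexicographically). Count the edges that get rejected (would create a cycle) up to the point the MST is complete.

Kruskal: consider edges lightest-first.
A–D (1): add. Components now {A,D} {B} {C} {E} {F}
A–F (1): add. Components now {A,D,F} {B} {C} {E}
B–F (4): add. Components now {A,B,D,F} {C} {E}
B–D (5): skip — B and D already connected.
C–F (6): add. Components now {A,B,C,D,F} {E}
C–D (8): skip — C and D already connected.
A–B (9): skip — A and B already connected.
D–F (10): skip — D and F already connected.
A–C (12): skip — A and C already connected.
A–E (15): add. Components now {A,B,C,D,E,F}
Edges rejected before the tree was complete: 5.

5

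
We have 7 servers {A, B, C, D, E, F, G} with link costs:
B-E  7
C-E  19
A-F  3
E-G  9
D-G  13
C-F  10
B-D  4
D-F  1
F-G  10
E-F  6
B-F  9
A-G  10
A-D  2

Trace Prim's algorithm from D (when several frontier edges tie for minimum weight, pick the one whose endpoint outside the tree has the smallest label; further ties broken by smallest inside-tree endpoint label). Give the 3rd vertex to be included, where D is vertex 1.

A

Prim, starting at D.
Step 1: cheapest edge leaving the tree is D-F (1); add F.
Step 2: cheapest edge leaving the tree is A-D (2); add A.
Step 3: cheapest edge leaving the tree is B-D (4); add B.
Step 4: cheapest edge leaving the tree is E-F (6); add E.
Step 5: cheapest edge leaving the tree is E-G (9); add G.
Step 6: cheapest edge leaving the tree is C-F (10); add C.
Vertex order: D, F, A, B, E, G, C. The 3rd vertex is A.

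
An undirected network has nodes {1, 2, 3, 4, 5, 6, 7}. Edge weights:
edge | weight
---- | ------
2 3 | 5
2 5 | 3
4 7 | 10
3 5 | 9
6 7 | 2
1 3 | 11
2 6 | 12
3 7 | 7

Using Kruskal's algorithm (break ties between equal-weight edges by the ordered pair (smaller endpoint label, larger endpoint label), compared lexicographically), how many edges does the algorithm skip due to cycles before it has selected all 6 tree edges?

1

Kruskal: consider edges lightest-first.
6 7 (2): add — endpoints in different components.
2 5 (3): add — endpoints in different components.
2 3 (5): add — endpoints in different components.
3 7 (7): add — endpoints in different components.
3 5 (9): skip — 3 and 5 already connected.
4 7 (10): add — endpoints in different components.
1 3 (11): add — endpoints in different components.
Edges rejected before the tree was complete: 1.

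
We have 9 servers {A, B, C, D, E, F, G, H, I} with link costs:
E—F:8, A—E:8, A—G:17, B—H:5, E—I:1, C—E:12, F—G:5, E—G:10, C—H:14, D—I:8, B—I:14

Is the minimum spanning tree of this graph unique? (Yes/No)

No

Kruskal: consider edges lightest-first.
E—I (1): add — endpoints in different components.
B—H (5): add — endpoints in different components.
F—G (5): add — endpoints in different components.
A—E (8): add — endpoints in different components.
D—I (8): add — endpoints in different components.
E—F (8): add — endpoints in different components.
E—G (10): skip — E and G already connected.
C—E (12): add — endpoints in different components.
B—I (14): add — endpoints in different components.
Non-tree edge C—H has weight 14, equal to the heaviest edge on its tree cycle — swapping gives another MST of the same weight. Not unique.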